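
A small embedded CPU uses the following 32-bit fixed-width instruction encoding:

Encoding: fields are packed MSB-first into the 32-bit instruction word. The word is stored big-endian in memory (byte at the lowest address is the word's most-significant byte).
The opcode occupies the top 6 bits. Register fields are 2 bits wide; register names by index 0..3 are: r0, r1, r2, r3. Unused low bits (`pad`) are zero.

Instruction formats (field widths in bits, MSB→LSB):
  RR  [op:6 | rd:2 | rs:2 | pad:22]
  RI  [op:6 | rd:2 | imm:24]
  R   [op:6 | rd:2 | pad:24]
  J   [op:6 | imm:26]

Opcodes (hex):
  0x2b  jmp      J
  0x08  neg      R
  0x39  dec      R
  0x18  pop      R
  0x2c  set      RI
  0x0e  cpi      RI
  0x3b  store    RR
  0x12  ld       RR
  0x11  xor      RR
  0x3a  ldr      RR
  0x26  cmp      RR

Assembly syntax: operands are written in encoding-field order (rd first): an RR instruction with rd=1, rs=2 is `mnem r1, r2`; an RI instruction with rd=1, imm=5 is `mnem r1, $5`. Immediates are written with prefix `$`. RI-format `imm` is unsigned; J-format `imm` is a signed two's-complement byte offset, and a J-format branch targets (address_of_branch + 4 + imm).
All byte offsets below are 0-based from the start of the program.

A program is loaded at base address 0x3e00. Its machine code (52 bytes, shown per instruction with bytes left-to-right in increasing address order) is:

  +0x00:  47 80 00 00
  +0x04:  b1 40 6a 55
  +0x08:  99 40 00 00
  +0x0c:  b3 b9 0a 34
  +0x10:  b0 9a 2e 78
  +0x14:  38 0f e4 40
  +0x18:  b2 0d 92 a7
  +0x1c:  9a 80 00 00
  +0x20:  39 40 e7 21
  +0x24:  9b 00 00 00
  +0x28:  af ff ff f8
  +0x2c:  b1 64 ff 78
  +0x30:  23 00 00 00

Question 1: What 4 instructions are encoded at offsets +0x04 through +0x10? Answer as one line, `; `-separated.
set r1, $4221525; cmp r1, r1; set r3, $12126772; set r0, $10104440

+0x04: b1 40 6a 55 ⇒ word 0xb1406a55 (big)
  op=0xb1406a55>>26=0x2c ⇒ set (RI)
  rd@[25:24]=0x1 ⇒ r1
  imm@[23:0]=0x406a55 ⇒ $4221525
+0x08: 99 40 00 00 ⇒ word 0x99400000 (big)
  op=0x99400000>>26=0x26 ⇒ cmp (RR)
  rd@[25:24]=0x1 ⇒ r1
  rs@[23:22]=0x1 ⇒ r1
+0x0c: b3 b9 0a 34 ⇒ word 0xb3b90a34 (big)
  op=0xb3b90a34>>26=0x2c ⇒ set (RI)
  rd@[25:24]=0x3 ⇒ r3
  imm@[23:0]=0xb90a34 ⇒ $12126772
+0x10: b0 9a 2e 78 ⇒ word 0xb09a2e78 (big)
  op=0xb09a2e78>>26=0x2c ⇒ set (RI)
  rd@[25:24]=0x0 ⇒ r0
  imm@[23:0]=0x9a2e78 ⇒ $10104440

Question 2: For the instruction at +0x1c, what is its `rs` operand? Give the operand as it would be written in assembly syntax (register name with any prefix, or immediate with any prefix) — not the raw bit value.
+0x1c: 9a 80 00 00 ⇒ word 0x9a800000 (big)
  top 6b → 0x26 → cmp [RR]
  rd@[25:24]=0x2 ⇒ r2
  rs@[23:22]=0x2 ⇒ r2

r2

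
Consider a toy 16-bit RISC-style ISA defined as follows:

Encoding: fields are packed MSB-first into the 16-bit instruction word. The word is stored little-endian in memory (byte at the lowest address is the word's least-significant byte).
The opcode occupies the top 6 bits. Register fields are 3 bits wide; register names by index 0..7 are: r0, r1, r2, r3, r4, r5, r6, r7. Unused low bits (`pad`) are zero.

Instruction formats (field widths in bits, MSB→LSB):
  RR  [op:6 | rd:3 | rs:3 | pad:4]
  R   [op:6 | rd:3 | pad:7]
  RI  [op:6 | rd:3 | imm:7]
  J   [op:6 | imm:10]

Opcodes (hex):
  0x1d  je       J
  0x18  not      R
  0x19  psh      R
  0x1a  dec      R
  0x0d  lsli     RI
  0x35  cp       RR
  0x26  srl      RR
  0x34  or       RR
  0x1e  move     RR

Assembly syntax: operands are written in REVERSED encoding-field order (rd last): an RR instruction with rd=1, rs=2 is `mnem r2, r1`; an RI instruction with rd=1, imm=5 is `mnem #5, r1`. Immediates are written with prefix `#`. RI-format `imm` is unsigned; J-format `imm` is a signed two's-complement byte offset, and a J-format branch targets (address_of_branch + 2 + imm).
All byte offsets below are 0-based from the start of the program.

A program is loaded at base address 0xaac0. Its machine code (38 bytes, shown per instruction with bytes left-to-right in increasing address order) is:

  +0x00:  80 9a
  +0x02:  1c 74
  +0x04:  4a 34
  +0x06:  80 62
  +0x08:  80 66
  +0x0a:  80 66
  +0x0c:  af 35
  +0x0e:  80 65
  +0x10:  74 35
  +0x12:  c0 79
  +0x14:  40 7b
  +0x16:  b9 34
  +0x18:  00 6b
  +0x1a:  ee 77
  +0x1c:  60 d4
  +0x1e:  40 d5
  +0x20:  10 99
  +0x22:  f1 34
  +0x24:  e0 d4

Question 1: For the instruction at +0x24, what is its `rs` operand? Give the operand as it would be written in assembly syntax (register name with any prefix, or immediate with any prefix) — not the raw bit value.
r6

[24] e0 d4 → 0xd4e0
  opcode bits[15:10]=0x35: cp/RR
  [9:7] rd=1 = r1
  [6:4] rs=6 = r6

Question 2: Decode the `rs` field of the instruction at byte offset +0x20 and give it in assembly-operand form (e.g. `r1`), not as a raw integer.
r1

+0x20: 10 99 ⇒ word 0x9910 (little)
  opcode bits[15:10]=0x26: srl/RR
  rd: (w>>7)&0x7=0x2 → r2
  rs: (w>>4)&0x7=0x1 → r1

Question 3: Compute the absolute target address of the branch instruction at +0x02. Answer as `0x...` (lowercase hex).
0xaae0

+0x02: 1c 74 ⇒ word 0x741c (little)
  op=0x741c>>10=0x1d ⇒ je (J)
  imm: (w>>0)&0x3ff=0x1c → #28
  target = base 0xaac0 + off 0x02 + 2 + imm 28 = 0xaae0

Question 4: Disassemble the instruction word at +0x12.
move r4, r3

@+12  little-endian(c0 79) = 0x79c0
  top 6b → 0x1e → move [RR]
  [9:7] rd=3 = r3
  [6:4] rs=4 = r4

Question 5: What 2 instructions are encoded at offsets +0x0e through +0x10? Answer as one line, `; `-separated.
@+0e  little-endian(80 65) = 0x6580
  top 6b → 0x19 → psh [R]
  rd@[9:7]=0x3 ⇒ r3
@+10  little-endian(74 35) = 0x3574
  top 6b → 0xd → lsli [RI]
  rd@[9:7]=0x2 ⇒ r2
  imm@[6:0]=0x74 ⇒ #116

psh r3; lsli #116, r2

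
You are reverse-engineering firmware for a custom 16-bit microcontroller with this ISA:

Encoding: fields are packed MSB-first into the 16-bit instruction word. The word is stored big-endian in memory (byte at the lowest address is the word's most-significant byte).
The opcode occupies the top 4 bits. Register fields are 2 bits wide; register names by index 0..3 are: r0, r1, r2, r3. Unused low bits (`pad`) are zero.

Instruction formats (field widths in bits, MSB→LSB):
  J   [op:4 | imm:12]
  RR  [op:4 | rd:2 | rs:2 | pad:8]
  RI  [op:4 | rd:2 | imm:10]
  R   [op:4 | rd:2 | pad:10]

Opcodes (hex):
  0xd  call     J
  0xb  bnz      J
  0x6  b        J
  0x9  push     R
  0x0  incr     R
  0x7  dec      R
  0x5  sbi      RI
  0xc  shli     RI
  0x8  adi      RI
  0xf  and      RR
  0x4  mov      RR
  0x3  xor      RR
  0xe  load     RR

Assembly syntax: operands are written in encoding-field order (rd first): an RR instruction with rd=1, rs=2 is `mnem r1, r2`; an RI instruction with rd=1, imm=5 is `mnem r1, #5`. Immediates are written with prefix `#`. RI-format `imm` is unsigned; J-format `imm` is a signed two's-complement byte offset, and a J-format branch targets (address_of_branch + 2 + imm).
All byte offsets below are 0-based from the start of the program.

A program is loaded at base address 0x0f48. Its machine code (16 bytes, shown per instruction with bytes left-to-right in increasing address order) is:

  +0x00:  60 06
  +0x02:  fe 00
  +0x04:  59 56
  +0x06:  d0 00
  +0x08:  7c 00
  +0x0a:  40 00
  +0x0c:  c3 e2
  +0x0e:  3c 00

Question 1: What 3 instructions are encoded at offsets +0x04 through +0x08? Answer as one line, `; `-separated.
+0x04: 59 56 ⇒ word 0x5956 (big)
  opcode bits[15:12]=0x5: sbi/RI
  rd: (w>>10)&0x3=0x2 → r2
  imm: (w>>0)&0x3ff=0x156 → #342
+0x06: d0 00 ⇒ word 0xd000 (big)
  opcode bits[15:12]=0xd: call/J
  imm: (w>>0)&0xfff=0x0 → #0
+0x08: 7c 00 ⇒ word 0x7c00 (big)
  opcode bits[15:12]=0x7: dec/R
  rd: (w>>10)&0x3=0x3 → r3

sbi r2, #342; call #0; dec r3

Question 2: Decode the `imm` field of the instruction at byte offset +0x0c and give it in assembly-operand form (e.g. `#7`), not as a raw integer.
#994

off 0x0c: read c3 e2 as big → 0xc3e2
  op=0xc3e2>>12=0xc ⇒ shli (RI)
  rd: (w>>10)&0x3=0x0 → r0
  imm: (w>>0)&0x3ff=0x3e2 → #994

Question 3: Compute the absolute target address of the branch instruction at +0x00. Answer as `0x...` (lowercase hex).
[00] 60 06 → 0x6006
  top 4b → 0x6 → b [J]
  imm: (w>>0)&0xfff=0x6 → #6
  target = base 0x0f48 + off 0x00 + 2 + imm 6 = 0x0f50

0x0f50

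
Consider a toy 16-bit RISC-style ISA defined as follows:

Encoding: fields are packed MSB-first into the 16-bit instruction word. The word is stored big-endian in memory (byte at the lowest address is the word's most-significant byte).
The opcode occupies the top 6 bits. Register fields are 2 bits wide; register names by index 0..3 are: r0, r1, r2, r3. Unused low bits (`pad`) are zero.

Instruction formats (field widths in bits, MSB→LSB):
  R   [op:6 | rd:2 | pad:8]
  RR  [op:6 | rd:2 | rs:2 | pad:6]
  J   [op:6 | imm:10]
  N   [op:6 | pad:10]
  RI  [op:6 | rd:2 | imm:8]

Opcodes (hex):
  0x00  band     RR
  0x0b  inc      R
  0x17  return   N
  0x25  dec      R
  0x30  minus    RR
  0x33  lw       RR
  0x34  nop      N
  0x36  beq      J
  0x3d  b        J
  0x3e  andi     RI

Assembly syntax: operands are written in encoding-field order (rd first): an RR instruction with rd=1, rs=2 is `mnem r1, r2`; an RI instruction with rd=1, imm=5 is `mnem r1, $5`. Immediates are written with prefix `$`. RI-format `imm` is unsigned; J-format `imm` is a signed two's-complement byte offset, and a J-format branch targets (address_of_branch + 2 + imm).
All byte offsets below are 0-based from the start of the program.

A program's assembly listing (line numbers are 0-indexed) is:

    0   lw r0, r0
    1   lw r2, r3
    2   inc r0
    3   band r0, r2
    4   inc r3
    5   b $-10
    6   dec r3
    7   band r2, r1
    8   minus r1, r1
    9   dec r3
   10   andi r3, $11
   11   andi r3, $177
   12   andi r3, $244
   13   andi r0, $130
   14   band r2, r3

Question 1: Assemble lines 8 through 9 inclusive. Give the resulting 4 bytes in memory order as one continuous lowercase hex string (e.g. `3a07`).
c1409700

8. minus fields op=0x30:6|rd=1:2|rs=1:2|pad=0:6 → word c140h → c1 40
9. dec fields op=0x25:6|rd=3:2|pad=0:8 → word 9700h → 97 00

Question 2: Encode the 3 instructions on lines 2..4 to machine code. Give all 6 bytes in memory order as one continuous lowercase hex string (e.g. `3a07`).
L2: inc op=0xb:6|rd=0:2|pad=0:8 ⇒ 0x2c00 ⇒ big 2c 00
L3: band op=0x0:6|rd=0:2|rs=2:2|pad=0:6 ⇒ 0x0080 ⇒ big 00 80
L4: inc op=0xb:6|rd=3:2|pad=0:8 ⇒ 0x2f00 ⇒ big 2f 00

2c0000802f00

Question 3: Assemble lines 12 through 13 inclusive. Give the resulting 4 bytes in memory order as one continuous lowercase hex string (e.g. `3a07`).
line 12 (andi): pack op=0x3e:6|rd=3:2|imm=244:8 = 0xfbf4; big→ fb f4
line 13 (andi): pack op=0x3e:6|rd=0:2|imm=130:8 = 0xf882; big→ f8 82

fbf4f882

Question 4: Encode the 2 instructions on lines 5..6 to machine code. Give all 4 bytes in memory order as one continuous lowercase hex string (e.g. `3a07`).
f7f69700

5. b fields op=0x3d:6|imm=-10:10 → word f7f6h → f7 f6
6. dec fields op=0x25:6|rd=3:2|pad=0:8 → word 9700h → 97 00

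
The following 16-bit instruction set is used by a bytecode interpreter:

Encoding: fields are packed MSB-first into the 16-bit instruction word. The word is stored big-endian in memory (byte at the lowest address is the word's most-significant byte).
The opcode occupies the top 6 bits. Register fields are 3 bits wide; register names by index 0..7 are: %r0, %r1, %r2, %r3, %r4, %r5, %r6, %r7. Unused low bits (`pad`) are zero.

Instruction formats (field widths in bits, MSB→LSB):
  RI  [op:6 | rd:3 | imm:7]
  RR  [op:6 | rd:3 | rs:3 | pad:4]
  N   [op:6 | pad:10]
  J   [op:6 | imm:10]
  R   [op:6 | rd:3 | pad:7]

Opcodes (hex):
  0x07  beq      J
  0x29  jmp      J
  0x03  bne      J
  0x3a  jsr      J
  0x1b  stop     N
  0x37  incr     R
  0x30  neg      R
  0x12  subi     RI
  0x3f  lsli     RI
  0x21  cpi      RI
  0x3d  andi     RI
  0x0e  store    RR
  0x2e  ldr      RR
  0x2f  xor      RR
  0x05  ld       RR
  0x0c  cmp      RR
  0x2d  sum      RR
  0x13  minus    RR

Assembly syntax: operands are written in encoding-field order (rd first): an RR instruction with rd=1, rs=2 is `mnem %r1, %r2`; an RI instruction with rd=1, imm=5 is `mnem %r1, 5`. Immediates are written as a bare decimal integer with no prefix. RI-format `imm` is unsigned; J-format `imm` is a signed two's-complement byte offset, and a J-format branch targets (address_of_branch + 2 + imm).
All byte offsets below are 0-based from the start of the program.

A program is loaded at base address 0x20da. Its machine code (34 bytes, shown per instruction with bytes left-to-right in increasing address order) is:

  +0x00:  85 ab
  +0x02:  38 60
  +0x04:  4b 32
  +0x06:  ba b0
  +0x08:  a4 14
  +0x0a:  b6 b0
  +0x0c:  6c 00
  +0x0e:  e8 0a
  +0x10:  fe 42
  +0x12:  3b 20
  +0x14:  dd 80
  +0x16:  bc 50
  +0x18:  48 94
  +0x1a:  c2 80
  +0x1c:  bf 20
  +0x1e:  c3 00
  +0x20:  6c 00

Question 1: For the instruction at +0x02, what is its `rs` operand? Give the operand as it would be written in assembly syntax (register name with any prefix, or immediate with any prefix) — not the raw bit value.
@+02  big-endian(38 60) = 0x3860
  op=0x3860>>10=0xe ⇒ store (RR)
  [9:7] rd=0 = %r0
  [6:4] rs=6 = %r6

%r6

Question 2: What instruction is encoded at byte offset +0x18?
subi %r1, 20

[18] 48 94 → 0x4894
  opcode bits[15:10]=0x12: subi/RI
  [9:7] rd=1 = %r1
  [6:0] imm=20 = 20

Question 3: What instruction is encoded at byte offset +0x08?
[08] a4 14 → 0xa414
  opcode bits[15:10]=0x29: jmp/J
  imm: (w>>0)&0x3ff=0x14 → 20

jmp 20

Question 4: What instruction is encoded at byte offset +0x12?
off 0x12: read 3b 20 as big → 0x3b20
  top 6b → 0xe → store [RR]
  rd: (w>>7)&0x7=0x6 → %r6
  rs: (w>>4)&0x7=0x2 → %r2

store %r6, %r2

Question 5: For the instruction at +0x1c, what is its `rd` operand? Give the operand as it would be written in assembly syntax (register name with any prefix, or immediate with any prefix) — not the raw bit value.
%r6

off 0x1c: read bf 20 as big → 0xbf20
  op=0xbf20>>10=0x2f ⇒ xor (RR)
  [9:7] rd=6 = %r6
  [6:4] rs=2 = %r2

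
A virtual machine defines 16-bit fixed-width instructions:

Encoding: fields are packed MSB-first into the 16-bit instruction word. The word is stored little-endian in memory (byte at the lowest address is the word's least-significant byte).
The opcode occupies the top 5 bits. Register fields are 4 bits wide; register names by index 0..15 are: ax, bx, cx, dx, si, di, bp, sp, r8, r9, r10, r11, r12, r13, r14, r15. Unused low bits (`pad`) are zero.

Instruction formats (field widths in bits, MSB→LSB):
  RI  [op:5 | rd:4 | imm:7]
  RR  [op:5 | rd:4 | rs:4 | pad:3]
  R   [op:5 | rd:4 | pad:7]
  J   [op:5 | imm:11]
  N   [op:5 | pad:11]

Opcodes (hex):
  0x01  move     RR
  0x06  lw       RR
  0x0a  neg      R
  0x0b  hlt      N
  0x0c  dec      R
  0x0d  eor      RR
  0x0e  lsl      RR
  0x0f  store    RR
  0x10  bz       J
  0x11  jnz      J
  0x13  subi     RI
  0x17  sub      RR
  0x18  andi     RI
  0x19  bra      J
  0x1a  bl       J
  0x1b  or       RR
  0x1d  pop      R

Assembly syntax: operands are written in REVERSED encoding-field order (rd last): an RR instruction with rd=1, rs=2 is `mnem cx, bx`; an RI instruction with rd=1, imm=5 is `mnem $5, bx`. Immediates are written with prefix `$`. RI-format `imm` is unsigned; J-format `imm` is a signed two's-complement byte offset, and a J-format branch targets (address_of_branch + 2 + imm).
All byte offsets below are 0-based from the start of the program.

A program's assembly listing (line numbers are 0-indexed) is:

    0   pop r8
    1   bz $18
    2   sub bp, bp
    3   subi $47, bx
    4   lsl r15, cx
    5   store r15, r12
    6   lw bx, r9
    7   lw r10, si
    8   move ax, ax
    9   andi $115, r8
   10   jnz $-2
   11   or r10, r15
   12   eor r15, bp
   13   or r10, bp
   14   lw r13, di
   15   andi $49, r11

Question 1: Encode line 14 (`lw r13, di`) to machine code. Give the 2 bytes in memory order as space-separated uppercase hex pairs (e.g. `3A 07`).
E8 32

line 14 (lw): pack op=0x6:5|rd=5:4|rs=13:4|pad=0:3 = 0x32e8; little→ e8 32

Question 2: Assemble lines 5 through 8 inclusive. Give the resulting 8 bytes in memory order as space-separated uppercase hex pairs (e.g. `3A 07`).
5. store fields op=0xf:5|rd=12:4|rs=15:4|pad=0:3 → word 7e78h → 78 7e
6. lw fields op=0x6:5|rd=9:4|rs=1:4|pad=0:3 → word 3488h → 88 34
7. lw fields op=0x6:5|rd=4:4|rs=10:4|pad=0:3 → word 3250h → 50 32
8. move fields op=0x1:5|rd=0:4|rs=0:4|pad=0:3 → word 0800h → 00 08

78 7E 88 34 50 32 00 08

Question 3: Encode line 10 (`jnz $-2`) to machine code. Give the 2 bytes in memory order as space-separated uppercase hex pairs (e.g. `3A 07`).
line 10 (jnz): pack op=0x11:5|imm=-2:11 = 0x8ffe; little→ fe 8f

FE 8F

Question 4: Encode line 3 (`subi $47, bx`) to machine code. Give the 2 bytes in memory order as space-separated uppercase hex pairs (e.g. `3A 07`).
line 3 (subi): pack op=0x13:5|rd=1:4|imm=47:7 = 0x98af; little→ af 98

AF 98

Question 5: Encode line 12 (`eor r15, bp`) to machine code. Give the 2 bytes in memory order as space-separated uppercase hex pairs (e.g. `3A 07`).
78 6B

L12: eor op=0xd:5|rd=6:4|rs=15:4|pad=0:3 ⇒ 0x6b78 ⇒ little 78 6b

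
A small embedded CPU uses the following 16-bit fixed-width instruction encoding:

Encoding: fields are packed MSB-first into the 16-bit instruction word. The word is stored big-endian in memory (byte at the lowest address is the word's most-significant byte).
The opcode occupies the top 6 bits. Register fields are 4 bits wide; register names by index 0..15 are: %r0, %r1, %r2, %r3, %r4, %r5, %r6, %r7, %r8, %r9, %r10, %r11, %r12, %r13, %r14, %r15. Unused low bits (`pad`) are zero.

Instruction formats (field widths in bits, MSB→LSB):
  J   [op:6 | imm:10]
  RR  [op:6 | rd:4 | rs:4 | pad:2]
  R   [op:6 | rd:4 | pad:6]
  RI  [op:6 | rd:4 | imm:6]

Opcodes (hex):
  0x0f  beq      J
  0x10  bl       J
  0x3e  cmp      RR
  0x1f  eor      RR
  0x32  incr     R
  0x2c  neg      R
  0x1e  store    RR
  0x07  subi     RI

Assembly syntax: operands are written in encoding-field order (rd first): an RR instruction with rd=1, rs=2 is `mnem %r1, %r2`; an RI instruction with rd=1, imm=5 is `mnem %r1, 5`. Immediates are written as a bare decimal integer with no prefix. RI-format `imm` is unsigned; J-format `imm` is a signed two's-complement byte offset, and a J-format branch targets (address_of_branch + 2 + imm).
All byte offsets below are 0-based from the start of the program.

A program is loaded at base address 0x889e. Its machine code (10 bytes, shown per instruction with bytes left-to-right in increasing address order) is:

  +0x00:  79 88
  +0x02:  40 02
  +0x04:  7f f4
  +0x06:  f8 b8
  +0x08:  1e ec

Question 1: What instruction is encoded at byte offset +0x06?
@+06  big-endian(f8 b8) = 0xf8b8
  top 6b → 0x3e → cmp [RR]
  [9:6] rd=2 = %r2
  [5:2] rs=14 = %r14

cmp %r2, %r14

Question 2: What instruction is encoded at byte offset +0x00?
+0x00: 79 88 ⇒ word 0x7988 (big)
  top 6b → 0x1e → store [RR]
  rd: (w>>6)&0xf=0x6 → %r6
  rs: (w>>2)&0xf=0x2 → %r2

store %r6, %r2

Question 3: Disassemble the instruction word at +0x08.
@+08  big-endian(1e ec) = 0x1eec
  opcode bits[15:10]=0x7: subi/RI
  rd: (w>>6)&0xf=0xb → %r11
  imm: (w>>0)&0x3f=0x2c → 44

subi %r11, 44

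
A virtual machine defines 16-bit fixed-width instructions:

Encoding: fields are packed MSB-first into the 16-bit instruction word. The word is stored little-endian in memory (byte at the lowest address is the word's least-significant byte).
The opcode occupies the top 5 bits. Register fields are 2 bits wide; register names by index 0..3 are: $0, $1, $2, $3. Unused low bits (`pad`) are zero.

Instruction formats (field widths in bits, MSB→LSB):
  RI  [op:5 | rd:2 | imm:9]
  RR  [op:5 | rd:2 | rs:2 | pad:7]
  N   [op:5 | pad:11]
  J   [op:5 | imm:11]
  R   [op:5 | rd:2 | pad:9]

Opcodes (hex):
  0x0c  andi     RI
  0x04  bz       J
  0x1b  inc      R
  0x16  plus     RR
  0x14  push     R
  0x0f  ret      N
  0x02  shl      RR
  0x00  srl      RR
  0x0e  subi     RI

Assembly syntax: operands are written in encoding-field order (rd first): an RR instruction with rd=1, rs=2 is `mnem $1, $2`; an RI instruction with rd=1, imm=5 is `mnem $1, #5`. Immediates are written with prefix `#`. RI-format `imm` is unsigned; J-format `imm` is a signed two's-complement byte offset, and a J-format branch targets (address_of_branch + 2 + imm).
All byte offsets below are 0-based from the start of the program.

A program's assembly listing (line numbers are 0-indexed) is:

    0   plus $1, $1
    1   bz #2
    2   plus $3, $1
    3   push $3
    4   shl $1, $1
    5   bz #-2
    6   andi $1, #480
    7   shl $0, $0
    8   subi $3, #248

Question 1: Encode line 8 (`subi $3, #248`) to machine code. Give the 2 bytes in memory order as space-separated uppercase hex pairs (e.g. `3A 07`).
F8 76

8. subi fields op=0xe:5|rd=3:2|imm=248:9 → word 76f8h → f8 76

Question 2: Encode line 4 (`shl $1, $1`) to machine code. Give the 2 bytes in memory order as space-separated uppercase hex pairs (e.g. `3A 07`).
80 12

L4: shl op=0x2:5|rd=1:2|rs=1:2|pad=0:7 ⇒ 0x1280 ⇒ little 80 12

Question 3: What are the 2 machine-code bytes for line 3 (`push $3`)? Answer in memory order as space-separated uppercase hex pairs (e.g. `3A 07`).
line 3 (push): pack op=0x14:5|rd=3:2|pad=0:9 = 0xa600; little→ 00 a6

00 A6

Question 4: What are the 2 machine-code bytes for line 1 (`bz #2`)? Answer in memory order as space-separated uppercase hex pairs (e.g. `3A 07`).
02 20

1. bz fields op=0x4:5|imm=2:11 → word 2002h → 02 20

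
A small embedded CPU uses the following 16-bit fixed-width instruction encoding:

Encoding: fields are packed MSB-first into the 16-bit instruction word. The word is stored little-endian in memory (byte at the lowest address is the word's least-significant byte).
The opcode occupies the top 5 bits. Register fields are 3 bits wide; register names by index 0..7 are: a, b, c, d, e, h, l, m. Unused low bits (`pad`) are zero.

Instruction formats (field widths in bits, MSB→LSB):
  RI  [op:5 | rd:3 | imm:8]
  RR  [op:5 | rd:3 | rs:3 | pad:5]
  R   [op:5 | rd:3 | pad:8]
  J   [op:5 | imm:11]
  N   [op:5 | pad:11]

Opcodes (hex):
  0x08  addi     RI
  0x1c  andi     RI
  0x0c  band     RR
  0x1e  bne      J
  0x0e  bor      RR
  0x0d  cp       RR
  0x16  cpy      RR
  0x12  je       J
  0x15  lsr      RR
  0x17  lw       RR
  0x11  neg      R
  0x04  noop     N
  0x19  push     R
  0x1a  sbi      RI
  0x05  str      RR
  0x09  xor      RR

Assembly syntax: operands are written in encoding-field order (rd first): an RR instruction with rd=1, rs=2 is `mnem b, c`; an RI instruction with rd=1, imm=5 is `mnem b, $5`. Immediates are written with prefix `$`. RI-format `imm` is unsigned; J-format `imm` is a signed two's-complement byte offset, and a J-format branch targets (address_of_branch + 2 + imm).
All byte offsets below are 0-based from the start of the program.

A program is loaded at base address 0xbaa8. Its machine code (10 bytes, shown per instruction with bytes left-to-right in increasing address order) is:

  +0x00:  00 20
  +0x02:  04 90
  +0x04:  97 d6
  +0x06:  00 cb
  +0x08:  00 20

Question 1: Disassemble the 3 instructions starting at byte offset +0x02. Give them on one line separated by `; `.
off 0x02: read 04 90 as little → 0x9004
  opcode bits[15:11]=0x12: je/J
  imm: (w>>0)&0x7ff=0x4 → $4
off 0x04: read 97 d6 as little → 0xd697
  opcode bits[15:11]=0x1a: sbi/RI
  rd: (w>>8)&0x7=0x6 → l
  imm: (w>>0)&0xff=0x97 → $151
off 0x06: read 00 cb as little → 0xcb00
  opcode bits[15:11]=0x19: push/R
  rd: (w>>8)&0x7=0x3 → d

je $4; sbi l, $151; push d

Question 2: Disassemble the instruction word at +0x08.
@+08  little-endian(00 20) = 0x2000
  op=0x2000>>11=0x4 ⇒ noop (N)

noop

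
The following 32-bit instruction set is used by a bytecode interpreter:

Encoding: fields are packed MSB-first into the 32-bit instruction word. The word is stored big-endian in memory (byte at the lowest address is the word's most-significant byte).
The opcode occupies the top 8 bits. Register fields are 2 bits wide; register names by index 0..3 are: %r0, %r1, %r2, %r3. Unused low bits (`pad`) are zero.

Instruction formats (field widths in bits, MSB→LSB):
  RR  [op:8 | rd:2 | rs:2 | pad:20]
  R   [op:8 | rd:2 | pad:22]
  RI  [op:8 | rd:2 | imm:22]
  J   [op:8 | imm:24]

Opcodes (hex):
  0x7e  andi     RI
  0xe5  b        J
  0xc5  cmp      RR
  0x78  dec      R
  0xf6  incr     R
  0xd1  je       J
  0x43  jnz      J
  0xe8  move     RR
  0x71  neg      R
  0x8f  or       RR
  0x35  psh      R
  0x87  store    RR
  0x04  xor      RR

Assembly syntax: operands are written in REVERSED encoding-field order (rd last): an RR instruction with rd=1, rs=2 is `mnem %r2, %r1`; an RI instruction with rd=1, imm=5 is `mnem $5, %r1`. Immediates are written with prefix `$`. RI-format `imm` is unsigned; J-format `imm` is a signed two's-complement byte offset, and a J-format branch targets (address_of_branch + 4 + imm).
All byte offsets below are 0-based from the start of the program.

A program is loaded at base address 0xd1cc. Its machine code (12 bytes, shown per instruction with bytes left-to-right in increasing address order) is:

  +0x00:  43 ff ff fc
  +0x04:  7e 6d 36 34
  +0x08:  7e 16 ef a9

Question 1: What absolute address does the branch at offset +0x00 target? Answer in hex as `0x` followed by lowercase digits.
0xd1cc

off 0x00: read 43 ff ff fc as big → 0x43fffffc
  top 8b → 0x43 → jnz [J]
  imm@[23:0]=0xfffffc (s24→-4) ⇒ $-4
  target = base 0xd1cc + off 0x00 + 4 + imm -4 = 0xd1cc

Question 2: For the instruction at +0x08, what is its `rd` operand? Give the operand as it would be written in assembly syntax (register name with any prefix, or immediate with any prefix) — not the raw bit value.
+0x08: 7e 16 ef a9 ⇒ word 0x7e16efa9 (big)
  top 8b → 0x7e → andi [RI]
  rd@[23:22]=0x0 ⇒ %r0
  imm@[21:0]=0x16efa9 ⇒ $1503145

%r0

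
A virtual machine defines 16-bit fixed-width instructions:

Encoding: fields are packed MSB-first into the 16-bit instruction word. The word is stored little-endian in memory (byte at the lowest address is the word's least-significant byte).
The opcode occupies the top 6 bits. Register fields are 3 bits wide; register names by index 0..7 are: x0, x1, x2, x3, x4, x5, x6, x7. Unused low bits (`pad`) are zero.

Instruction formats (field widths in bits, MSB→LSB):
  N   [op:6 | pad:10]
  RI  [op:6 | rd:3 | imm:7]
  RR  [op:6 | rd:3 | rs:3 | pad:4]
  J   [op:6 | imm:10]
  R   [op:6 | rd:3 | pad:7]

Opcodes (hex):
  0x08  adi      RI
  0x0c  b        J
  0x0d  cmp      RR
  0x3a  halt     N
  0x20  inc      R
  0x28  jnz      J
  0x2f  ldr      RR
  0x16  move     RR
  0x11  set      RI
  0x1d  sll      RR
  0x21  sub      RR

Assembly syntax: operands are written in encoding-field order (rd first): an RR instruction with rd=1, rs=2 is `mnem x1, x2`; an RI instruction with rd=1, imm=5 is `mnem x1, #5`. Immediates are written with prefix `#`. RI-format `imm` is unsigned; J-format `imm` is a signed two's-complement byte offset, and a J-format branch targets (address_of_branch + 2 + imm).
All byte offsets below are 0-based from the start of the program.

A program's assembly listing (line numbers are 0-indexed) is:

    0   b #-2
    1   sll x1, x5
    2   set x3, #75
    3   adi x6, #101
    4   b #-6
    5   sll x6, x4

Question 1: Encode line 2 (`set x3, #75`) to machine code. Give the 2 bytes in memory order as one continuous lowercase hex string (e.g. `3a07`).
L2: set op=0x11:6|rd=3:3|imm=75:7 ⇒ 0x45cb ⇒ little cb 45

cb45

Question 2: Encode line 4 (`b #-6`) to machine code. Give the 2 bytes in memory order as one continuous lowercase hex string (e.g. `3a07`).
4. b fields op=0xc:6|imm=-6:10 → word 33fah → fa 33

fa33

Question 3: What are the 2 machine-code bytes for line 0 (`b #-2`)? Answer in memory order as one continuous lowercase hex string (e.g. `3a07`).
fe33

L0: b op=0xc:6|imm=-2:10 ⇒ 0x33fe ⇒ little fe 33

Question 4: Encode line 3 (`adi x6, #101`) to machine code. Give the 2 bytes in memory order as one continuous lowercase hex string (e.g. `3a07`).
6523

line 3 (adi): pack op=0x8:6|rd=6:3|imm=101:7 = 0x2365; little→ 65 23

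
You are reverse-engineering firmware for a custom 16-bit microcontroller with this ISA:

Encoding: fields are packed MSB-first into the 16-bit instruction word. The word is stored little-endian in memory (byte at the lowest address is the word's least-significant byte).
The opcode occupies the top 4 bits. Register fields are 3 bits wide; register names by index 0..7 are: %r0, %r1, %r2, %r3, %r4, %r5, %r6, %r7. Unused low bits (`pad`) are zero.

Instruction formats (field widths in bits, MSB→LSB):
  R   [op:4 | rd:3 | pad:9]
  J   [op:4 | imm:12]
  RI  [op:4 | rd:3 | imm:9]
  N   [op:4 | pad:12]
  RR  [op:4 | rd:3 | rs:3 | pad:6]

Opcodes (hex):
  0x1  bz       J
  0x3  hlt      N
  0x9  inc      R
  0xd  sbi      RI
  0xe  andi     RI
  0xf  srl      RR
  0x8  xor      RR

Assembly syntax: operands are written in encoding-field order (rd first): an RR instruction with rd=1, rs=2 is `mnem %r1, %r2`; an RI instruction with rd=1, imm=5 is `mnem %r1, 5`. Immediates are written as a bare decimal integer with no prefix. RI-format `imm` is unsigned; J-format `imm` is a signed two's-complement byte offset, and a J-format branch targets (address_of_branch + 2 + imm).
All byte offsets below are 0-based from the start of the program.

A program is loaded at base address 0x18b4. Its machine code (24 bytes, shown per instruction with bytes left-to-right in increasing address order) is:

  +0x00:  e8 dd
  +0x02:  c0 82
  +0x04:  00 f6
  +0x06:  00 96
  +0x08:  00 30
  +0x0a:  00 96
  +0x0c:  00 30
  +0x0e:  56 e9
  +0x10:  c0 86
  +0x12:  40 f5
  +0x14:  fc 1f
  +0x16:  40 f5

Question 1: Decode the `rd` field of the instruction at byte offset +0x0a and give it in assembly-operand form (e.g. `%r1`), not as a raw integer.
%r3

[0a] 00 96 → 0x9600
  top 4b → 0x9 → inc [R]
  [11:9] rd=3 = %r3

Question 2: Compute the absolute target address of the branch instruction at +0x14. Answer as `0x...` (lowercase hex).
[14] fc 1f → 0x1ffc
  op=0x1ffc>>12=0x1 ⇒ bz (J)
  imm@[11:0]=0xffc (s12→-4) ⇒ -4
  target = base 0x18b4 + off 0x14 + 2 + imm -4 = 0x18c6

0x18c6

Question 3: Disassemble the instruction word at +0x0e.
off 0x0e: read 56 e9 as little → 0xe956
  top 4b → 0xe → andi [RI]
  [11:9] rd=4 = %r4
  [8:0] imm=342 = 342

andi %r4, 342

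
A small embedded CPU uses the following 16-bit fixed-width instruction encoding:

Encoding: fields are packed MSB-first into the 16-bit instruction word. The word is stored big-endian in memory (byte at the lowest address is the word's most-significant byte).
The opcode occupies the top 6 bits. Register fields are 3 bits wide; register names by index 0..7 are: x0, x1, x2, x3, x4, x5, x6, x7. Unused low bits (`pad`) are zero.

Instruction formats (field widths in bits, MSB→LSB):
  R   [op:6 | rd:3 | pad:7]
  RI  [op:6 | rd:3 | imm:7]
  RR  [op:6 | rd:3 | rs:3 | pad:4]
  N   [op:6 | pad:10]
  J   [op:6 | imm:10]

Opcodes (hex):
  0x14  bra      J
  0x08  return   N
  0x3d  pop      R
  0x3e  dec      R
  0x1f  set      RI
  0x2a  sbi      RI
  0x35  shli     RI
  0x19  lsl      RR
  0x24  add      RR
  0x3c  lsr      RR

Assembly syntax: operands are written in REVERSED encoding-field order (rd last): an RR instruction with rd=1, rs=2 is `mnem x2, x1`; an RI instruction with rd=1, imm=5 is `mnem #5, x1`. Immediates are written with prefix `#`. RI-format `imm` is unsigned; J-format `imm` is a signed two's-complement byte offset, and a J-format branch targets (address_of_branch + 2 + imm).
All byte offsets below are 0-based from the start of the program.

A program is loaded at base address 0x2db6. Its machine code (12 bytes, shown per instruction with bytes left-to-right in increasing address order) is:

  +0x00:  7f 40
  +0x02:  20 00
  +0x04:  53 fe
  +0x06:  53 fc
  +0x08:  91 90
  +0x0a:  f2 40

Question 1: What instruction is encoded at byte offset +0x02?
+0x02: 20 00 ⇒ word 0x2000 (big)
  opcode bits[15:10]=0x8: return/N

return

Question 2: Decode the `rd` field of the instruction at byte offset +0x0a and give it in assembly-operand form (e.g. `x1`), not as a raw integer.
x4

[0a] f2 40 → 0xf240
  opcode bits[15:10]=0x3c: lsr/RR
  rd: (w>>7)&0x7=0x4 → x4
  rs: (w>>4)&0x7=0x4 → x4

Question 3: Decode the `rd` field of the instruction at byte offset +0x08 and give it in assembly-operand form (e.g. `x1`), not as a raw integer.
@+08  big-endian(91 90) = 0x9190
  top 6b → 0x24 → add [RR]
  [9:7] rd=3 = x3
  [6:4] rs=1 = x1

x3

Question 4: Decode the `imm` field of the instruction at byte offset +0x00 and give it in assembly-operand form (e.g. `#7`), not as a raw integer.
[00] 7f 40 → 0x7f40
  op=0x7f40>>10=0x1f ⇒ set (RI)
  rd@[9:7]=0x6 ⇒ x6
  imm@[6:0]=0x40 ⇒ #64

#64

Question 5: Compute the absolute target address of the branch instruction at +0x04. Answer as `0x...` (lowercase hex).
0x2dba

[04] 53 fe → 0x53fe
  op=0x53fe>>10=0x14 ⇒ bra (J)
  imm@[9:0]=0x3fe (s10→-2) ⇒ #-2
  target = base 0x2db6 + off 0x04 + 2 + imm -2 = 0x2dba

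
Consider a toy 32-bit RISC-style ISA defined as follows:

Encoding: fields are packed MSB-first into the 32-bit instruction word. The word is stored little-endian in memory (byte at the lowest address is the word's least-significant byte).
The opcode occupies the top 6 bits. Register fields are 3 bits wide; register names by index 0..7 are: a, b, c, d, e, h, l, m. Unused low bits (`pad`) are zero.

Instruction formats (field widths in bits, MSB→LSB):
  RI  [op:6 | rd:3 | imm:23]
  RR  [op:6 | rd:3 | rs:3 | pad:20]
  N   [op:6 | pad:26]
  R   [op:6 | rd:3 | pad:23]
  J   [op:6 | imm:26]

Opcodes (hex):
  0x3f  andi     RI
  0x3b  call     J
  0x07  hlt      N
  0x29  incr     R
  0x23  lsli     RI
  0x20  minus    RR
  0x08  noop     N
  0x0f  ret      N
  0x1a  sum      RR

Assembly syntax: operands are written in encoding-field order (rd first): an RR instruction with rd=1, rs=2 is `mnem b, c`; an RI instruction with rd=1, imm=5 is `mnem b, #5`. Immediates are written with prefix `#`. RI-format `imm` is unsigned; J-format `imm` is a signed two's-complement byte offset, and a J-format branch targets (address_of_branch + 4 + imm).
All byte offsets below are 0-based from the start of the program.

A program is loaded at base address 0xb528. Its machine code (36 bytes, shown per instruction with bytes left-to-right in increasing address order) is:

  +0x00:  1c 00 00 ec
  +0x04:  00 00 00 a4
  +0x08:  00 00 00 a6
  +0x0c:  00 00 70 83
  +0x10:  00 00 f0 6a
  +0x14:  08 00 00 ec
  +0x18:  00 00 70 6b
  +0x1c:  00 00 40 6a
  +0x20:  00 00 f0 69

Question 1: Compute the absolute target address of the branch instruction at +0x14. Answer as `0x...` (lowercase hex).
0xb548

off 0x14: read 08 00 00 ec as little → 0xec000008
  top 6b → 0x3b → call [J]
  [25:0] imm=8 = #8
  target = base 0xb528 + off 0x14 + 4 + imm 8 = 0xb548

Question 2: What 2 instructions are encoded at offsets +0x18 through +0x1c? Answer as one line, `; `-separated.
off 0x18: read 00 00 70 6b as little → 0x6b700000
  opcode bits[31:26]=0x1a: sum/RR
  [25:23] rd=6 = l
  [22:20] rs=7 = m
off 0x1c: read 00 00 40 6a as little → 0x6a400000
  opcode bits[31:26]=0x1a: sum/RR
  [25:23] rd=4 = e
  [22:20] rs=4 = e

sum l, m; sum e, e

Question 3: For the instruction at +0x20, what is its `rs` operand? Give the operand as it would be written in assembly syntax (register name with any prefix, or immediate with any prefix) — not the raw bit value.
off 0x20: read 00 00 f0 69 as little → 0x69f00000
  opcode bits[31:26]=0x1a: sum/RR
  [25:23] rd=3 = d
  [22:20] rs=7 = m

m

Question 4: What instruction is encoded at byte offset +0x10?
off 0x10: read 00 00 f0 6a as little → 0x6af00000
  top 6b → 0x1a → sum [RR]
  rd: (w>>23)&0x7=0x5 → h
  rs: (w>>20)&0x7=0x7 → m

sum h, m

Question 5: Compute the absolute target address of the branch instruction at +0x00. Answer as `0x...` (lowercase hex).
0xb548

off 0x00: read 1c 00 00 ec as little → 0xec00001c
  opcode bits[31:26]=0x3b: call/J
  [25:0] imm=28 = #28
  target = base 0xb528 + off 0x00 + 4 + imm 28 = 0xb548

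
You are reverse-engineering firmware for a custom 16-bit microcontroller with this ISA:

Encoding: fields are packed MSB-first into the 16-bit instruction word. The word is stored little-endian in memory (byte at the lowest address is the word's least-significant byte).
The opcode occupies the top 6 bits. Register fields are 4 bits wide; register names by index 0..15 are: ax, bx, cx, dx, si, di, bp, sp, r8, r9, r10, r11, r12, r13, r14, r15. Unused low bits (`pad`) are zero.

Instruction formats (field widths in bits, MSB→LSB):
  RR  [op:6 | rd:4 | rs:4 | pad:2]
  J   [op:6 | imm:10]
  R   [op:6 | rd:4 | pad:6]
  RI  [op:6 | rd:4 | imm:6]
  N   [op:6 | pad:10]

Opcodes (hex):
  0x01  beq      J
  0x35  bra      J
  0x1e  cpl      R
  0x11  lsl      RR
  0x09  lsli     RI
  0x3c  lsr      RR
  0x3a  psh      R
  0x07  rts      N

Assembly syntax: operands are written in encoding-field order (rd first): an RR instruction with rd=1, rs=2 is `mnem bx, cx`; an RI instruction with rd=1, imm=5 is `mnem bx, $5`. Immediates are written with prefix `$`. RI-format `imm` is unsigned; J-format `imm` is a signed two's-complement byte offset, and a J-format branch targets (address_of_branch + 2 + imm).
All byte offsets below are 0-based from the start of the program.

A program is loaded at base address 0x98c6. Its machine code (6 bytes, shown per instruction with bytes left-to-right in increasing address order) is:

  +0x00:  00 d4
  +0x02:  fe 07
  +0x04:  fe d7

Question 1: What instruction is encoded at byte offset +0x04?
@+04  little-endian(fe d7) = 0xd7fe
  op=0xd7fe>>10=0x35 ⇒ bra (J)
  [9:0] imm=1022 (s10→-2) = $-2

bra $-2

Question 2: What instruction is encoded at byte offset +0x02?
@+02  little-endian(fe 07) = 0x07fe
  op=0x07fe>>10=0x1 ⇒ beq (J)
  imm: (w>>0)&0x3ff=0x3fe (s10→-2) → $-2

beq $-2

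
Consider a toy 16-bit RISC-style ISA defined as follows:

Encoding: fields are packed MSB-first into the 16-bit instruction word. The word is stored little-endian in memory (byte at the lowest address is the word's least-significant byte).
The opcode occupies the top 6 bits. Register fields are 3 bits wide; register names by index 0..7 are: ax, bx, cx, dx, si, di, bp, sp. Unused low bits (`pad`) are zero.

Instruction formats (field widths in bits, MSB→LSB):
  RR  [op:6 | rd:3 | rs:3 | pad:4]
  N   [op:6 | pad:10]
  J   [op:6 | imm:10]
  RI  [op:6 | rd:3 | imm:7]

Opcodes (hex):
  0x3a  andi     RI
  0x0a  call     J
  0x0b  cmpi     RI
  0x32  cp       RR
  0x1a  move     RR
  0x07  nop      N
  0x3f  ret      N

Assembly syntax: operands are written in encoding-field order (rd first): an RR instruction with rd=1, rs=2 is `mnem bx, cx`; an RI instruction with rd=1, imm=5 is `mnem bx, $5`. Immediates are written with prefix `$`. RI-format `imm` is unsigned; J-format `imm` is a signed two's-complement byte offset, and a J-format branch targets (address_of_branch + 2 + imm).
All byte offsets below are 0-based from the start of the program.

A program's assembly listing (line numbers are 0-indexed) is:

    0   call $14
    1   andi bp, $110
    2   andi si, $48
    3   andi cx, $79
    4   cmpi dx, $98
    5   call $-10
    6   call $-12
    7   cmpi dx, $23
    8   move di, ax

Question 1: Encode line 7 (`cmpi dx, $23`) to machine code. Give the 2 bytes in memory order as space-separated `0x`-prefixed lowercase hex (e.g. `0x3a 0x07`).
7. cmpi fields op=0xb:6|rd=3:3|imm=23:7 → word 2d97h → 97 2d

0x97 0x2d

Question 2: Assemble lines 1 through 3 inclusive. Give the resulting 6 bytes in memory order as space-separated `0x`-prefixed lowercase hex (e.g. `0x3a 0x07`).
line 1 (andi): pack op=0x3a:6|rd=6:3|imm=110:7 = 0xeb6e; little→ 6e eb
line 2 (andi): pack op=0x3a:6|rd=4:3|imm=48:7 = 0xea30; little→ 30 ea
line 3 (andi): pack op=0x3a:6|rd=2:3|imm=79:7 = 0xe94f; little→ 4f e9

0x6e 0xeb 0x30 0xea 0x4f 0xe9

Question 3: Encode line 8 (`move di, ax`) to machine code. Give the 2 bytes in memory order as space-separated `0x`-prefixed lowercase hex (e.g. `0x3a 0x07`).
0x80 0x6a

line 8 (move): pack op=0x1a:6|rd=5:3|rs=0:3|pad=0:4 = 0x6a80; little→ 80 6a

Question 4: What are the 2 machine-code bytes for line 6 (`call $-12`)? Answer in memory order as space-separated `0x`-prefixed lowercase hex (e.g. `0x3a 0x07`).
6. call fields op=0xa:6|imm=-12:10 → word 2bf4h → f4 2b

0xf4 0x2b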